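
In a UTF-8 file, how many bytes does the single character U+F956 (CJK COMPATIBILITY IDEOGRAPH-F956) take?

U+F956 = 0xF956. UTF-8 uses 1 byte below 0x80, 2 below 0x800, 3 below 0x10000, 4 up to 0x10FFFF. 0xF956 is in U+0800–U+FFFF → 3 bytes.

3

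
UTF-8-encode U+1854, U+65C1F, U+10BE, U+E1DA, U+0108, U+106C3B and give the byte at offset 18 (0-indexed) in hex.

U+1854 → 3-byte form E1 A1 94 at offsets 0–2.
U+65C1F → 4-byte form F1 A5 B0 9F at offsets 3–6.
U+10BE → 3-byte form E1 82 BE at offsets 7–9.
U+E1DA → 3-byte form EE 87 9A at offsets 10–12.
U+0108 → 2-byte form C4 88 at offsets 13–14.
U+106C3B → 4-byte form F4 86 B0 BB at offsets 15–18.
Offset 18 falls in char 6's range; it's byte 4 of F4 86 B0 BB = 0xBB.

0xBB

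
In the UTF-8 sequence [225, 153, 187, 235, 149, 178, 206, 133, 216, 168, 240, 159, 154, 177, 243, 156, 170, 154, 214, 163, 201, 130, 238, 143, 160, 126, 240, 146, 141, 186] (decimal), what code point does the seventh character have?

U+05A3

Offset 0: leading byte 0xE1 = 11100001 → 3-byte char #1 = E1 99 BB.
Offset 3: leading byte 0xEB = 11101011 → 3-byte char #2 = EB 95 B2.
Offset 6: leading byte 0xCE = 11001110 → 2-byte char #3 = CE 85.
Offset 8: leading byte 0xD8 = 11011000 → 2-byte char #4 = D8 A8.
Offset 10: leading byte 0xF0 = 11110000 → 4-byte char #5 = F0 9F 9A B1.
Offset 14: leading byte 0xF3 = 11110011 → 4-byte char #6 = F3 9C AA 9A.
Offset 18: leading byte 0xD6 = 11010110 → 2-byte char #7 = D6 A3.
Leading byte 0xD6 = 11010110 matches 110xxxxx → 2-byte sequence.
Byte 1: 0xD6 = 11010110, payload 10110 (5 bits).
Byte 2: 0xA3 = 10100011 (10xxxxxx ✓), payload 100011.
Concatenate: 10110100011 = 0x5A3 (11 bits → U+05A3).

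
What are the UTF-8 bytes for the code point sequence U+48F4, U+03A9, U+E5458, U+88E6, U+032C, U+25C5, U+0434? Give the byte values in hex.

E4 A3 B4 CE A9 F3 A5 91 98 E8 A3 A6 CC AC E2 97 85 D0 B4

U+48F4: 3-byte form → E4 A3 B4.
U+03A9: 2-byte form → CE A9.
U+E5458: 4-byte form → F3 A5 91 98.
U+88E6: 3-byte form → E8 A3 A6.
U+032C: 2-byte form → CC AC.
U+25C5: 3-byte form → E2 97 85.
U+0434: 2-byte form → D0 B4.
Concatenated (19 bytes): E4 A3 B4 CE A9 F3 A5 91 98 E8 A3 A6 CC AC E2 97 85 D0 B4.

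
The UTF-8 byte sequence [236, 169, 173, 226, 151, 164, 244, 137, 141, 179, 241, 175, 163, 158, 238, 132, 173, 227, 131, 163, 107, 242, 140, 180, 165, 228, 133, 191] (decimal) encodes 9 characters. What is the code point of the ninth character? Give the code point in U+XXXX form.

Offset 0: leading byte 0xEC = 11101100 → 3-byte char #1 = EC A9 AD.
Offset 3: leading byte 0xE2 = 11100010 → 3-byte char #2 = E2 97 A4.
Offset 6: leading byte 0xF4 = 11110100 → 4-byte char #3 = F4 89 8D B3.
Offset 10: leading byte 0xF1 = 11110001 → 4-byte char #4 = F1 AF A3 9E.
Offset 14: leading byte 0xEE = 11101110 → 3-byte char #5 = EE 84 AD.
Offset 17: leading byte 0xE3 = 11100011 → 3-byte char #6 = E3 83 A3.
Offset 20: leading byte 0x6B = 01101011 → 1-byte char #7 = 6B.
Offset 21: leading byte 0xF2 = 11110010 → 4-byte char #8 = F2 8C B4 A5.
Offset 25: leading byte 0xE4 = 11100100 → 3-byte char #9 = E4 85 BF.
Leading byte 0xE4 = 11100100 matches 1110xxxx → 3-byte sequence.
Byte 1: 0xE4 = 11100100, payload 0100 (4 bits).
Byte 2: 0x85 = 10000101 (10xxxxxx ✓), payload 000101.
Byte 3: 0xBF = 10111111 (10xxxxxx ✓), payload 111111.
Concatenate: 0100000101111111 = 0x417F (16 bits → U+417F).

U+417F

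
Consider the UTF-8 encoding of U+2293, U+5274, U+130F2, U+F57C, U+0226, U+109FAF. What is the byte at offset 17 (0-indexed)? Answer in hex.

0xBE

U+2293 → 3-byte form E2 8A 93 at offsets 0–2.
U+5274 → 3-byte form E5 89 B4 at offsets 3–5.
U+130F2 → 4-byte form F0 93 83 B2 at offsets 6–9.
U+F57C → 3-byte form EF 95 BC at offsets 10–12.
U+0226 → 2-byte form C8 A6 at offsets 13–14.
U+109FAF → 4-byte form F4 89 BE AF at offsets 15–18.
Offset 17 falls in char 6's range; it's byte 3 of F4 89 BE AF = 0xBE.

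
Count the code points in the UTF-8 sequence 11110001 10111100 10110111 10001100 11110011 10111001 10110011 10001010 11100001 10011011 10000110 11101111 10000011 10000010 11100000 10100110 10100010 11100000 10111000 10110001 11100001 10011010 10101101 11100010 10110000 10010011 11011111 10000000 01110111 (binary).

10

Byte at offset 0: 0xF1 = 11110001 → 4-byte char (#1). Advance 4.
Byte at offset 4: 0xF3 = 11110011 → 4-byte char (#2). Advance 4.
Byte at offset 8: 0xE1 = 11100001 → 3-byte char (#3). Advance 3.
Byte at offset 11: 0xEF = 11101111 → 3-byte char (#4). Advance 3.
Byte at offset 14: 0xE0 = 11100000 → 3-byte char (#5). Advance 3.
Byte at offset 17: 0xE0 = 11100000 → 3-byte char (#6). Advance 3.
Byte at offset 20: 0xE1 = 11100001 → 3-byte char (#7). Advance 3.
Byte at offset 23: 0xE2 = 11100010 → 3-byte char (#8). Advance 3.
Byte at offset 26: 0xDF = 11011111 → 2-byte char (#9). Advance 2.
Byte at offset 28: 0x77 = 01110111 → 1-byte char (#10). Advance 1.
Reached end at offset 29 after 10 code points.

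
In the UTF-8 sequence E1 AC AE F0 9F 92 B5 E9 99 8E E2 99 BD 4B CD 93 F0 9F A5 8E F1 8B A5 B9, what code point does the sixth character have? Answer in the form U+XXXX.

Offset 0: leading byte 0xE1 = 11100001 → 3-byte char #1 = E1 AC AE.
Offset 3: leading byte 0xF0 = 11110000 → 4-byte char #2 = F0 9F 92 B5.
Offset 7: leading byte 0xE9 = 11101001 → 3-byte char #3 = E9 99 8E.
Offset 10: leading byte 0xE2 = 11100010 → 3-byte char #4 = E2 99 BD.
Offset 13: leading byte 0x4B = 01001011 → 1-byte char #5 = 4B.
Offset 14: leading byte 0xCD = 11001101 → 2-byte char #6 = CD 93.
Leading byte 0xCD = 11001101 matches 110xxxxx → 2-byte sequence.
Byte 1: 0xCD = 11001101, payload 01101 (5 bits).
Byte 2: 0x93 = 10010011 (10xxxxxx ✓), payload 010011.
Concatenate: 01101010011 = 0x353 (11 bits → U+0353).

U+0353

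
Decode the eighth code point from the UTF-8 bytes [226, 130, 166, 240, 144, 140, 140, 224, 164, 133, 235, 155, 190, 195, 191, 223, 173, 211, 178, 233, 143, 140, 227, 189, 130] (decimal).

Offset 0: leading byte 0xE2 = 11100010 → 3-byte char #1 = E2 82 A6.
Offset 3: leading byte 0xF0 = 11110000 → 4-byte char #2 = F0 90 8C 8C.
Offset 7: leading byte 0xE0 = 11100000 → 3-byte char #3 = E0 A4 85.
Offset 10: leading byte 0xEB = 11101011 → 3-byte char #4 = EB 9B BE.
Offset 13: leading byte 0xC3 = 11000011 → 2-byte char #5 = C3 BF.
Offset 15: leading byte 0xDF = 11011111 → 2-byte char #6 = DF AD.
Offset 17: leading byte 0xD3 = 11010011 → 2-byte char #7 = D3 B2.
Offset 19: leading byte 0xE9 = 11101001 → 3-byte char #8 = E9 8F 8C.
Leading byte 0xE9 = 11101001 matches 1110xxxx → 3-byte sequence.
Byte 1: 0xE9 = 11101001, payload 1001 (4 bits).
Byte 2: 0x8F = 10001111 (10xxxxxx ✓), payload 001111.
Byte 3: 0x8C = 10001100 (10xxxxxx ✓), payload 001100.
Concatenate: 1001001111001100 = 0x93CC (16 bits → U+93CC).

U+93CC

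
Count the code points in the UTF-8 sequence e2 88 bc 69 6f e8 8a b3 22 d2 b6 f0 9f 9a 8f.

Byte at offset 0: 0xE2 = 11100010 → 3-byte char (#1). Advance 3.
Byte at offset 3: 0x69 = 01101001 → 1-byte char (#2). Advance 1.
Byte at offset 4: 0x6F = 01101111 → 1-byte char (#3). Advance 1.
Byte at offset 5: 0xE8 = 11101000 → 3-byte char (#4). Advance 3.
Byte at offset 8: 0x22 = 00100010 → 1-byte char (#5). Advance 1.
Byte at offset 9: 0xD2 = 11010010 → 2-byte char (#6). Advance 2.
Byte at offset 11: 0xF0 = 11110000 → 4-byte char (#7). Advance 4.
Reached end at offset 15 after 7 code points.

7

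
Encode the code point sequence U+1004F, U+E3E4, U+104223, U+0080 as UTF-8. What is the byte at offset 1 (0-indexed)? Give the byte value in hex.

0x90

U+1004F → 4-byte form F0 90 81 8F at offsets 0–3.
Offset 1 falls in char 1's range; it's byte 2 of F0 90 81 8F = 0x90.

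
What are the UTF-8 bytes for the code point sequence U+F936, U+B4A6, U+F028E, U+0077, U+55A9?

EF A4 B6 EB 92 A6 F3 B0 8A 8E 77 E5 96 A9

U+F936: 3-byte form → EF A4 B6.
U+B4A6: 3-byte form → EB 92 A6.
U+F028E: 4-byte form → F3 B0 8A 8E.
U+0077: 1-byte form → 77.
U+55A9: 3-byte form → E5 96 A9.
Concatenated (14 bytes): EF A4 B6 EB 92 A6 F3 B0 8A 8E 77 E5 96 A9.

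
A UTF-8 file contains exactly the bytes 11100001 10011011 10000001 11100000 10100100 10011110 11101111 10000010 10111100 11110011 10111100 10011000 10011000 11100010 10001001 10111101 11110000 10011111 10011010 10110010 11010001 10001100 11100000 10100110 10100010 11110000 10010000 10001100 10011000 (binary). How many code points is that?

9

Byte at offset 0: 0xE1 = 11100001 → 3-byte char (#1). Advance 3.
Byte at offset 3: 0xE0 = 11100000 → 3-byte char (#2). Advance 3.
Byte at offset 6: 0xEF = 11101111 → 3-byte char (#3). Advance 3.
Byte at offset 9: 0xF3 = 11110011 → 4-byte char (#4). Advance 4.
Byte at offset 13: 0xE2 = 11100010 → 3-byte char (#5). Advance 3.
Byte at offset 16: 0xF0 = 11110000 → 4-byte char (#6). Advance 4.
Byte at offset 20: 0xD1 = 11010001 → 2-byte char (#7). Advance 2.
Byte at offset 22: 0xE0 = 11100000 → 3-byte char (#8). Advance 3.
Byte at offset 25: 0xF0 = 11110000 → 4-byte char (#9). Advance 4.
Reached end at offset 29 after 9 code points.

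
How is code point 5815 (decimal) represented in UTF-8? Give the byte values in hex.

E1 9A B7

U+16B7 = 0x16B7 = 5815 decimal. In range U+0800–U+FFFF → 3-byte form: 1110xxxx 10xxxxxx 10xxxxxx.
Binary (16 bits): 0001011010110111.
Split 4+6+6: 0001 | 011010 | 110111.
Byte 1: 11100001 = 0xE1.
Byte 2: 10011010 = 0x9A.
Byte 3: 10110111 = 0xB7.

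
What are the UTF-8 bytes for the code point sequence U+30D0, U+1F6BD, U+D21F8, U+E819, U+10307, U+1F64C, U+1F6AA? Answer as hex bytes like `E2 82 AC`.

U+30D0: 3-byte form → E3 83 90.
U+1F6BD: 4-byte form → F0 9F 9A BD.
U+D21F8: 4-byte form → F3 92 87 B8.
U+E819: 3-byte form → EE A0 99.
U+10307: 4-byte form → F0 90 8C 87.
U+1F64C: 4-byte form → F0 9F 99 8C.
U+1F6AA: 4-byte form → F0 9F 9A AA.
Concatenated (26 bytes): E3 83 90 F0 9F 9A BD F3 92 87 B8 EE A0 99 F0 90 8C 87 F0 9F 99 8C F0 9F 9A AA.

E3 83 90 F0 9F 9A BD F3 92 87 B8 EE A0 99 F0 90 8C 87 F0 9F 99 8C F0 9F 9A AA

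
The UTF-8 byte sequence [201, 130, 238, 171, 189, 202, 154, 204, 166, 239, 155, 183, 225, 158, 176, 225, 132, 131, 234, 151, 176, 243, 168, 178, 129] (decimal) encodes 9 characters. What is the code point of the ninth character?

Offset 0: leading byte 0xC9 = 11001001 → 2-byte char #1 = C9 82.
Offset 2: leading byte 0xEE = 11101110 → 3-byte char #2 = EE AB BD.
Offset 5: leading byte 0xCA = 11001010 → 2-byte char #3 = CA 9A.
Offset 7: leading byte 0xCC = 11001100 → 2-byte char #4 = CC A6.
Offset 9: leading byte 0xEF = 11101111 → 3-byte char #5 = EF 9B B7.
Offset 12: leading byte 0xE1 = 11100001 → 3-byte char #6 = E1 9E B0.
Offset 15: leading byte 0xE1 = 11100001 → 3-byte char #7 = E1 84 83.
Offset 18: leading byte 0xEA = 11101010 → 3-byte char #8 = EA 97 B0.
Offset 21: leading byte 0xF3 = 11110011 → 4-byte char #9 = F3 A8 B2 81.
Leading byte 0xF3 = 11110011 matches 11110xxx → 4-byte sequence.
Byte 1: 0xF3 = 11110011, payload 011 (3 bits).
Byte 2: 0xA8 = 10101000 (10xxxxxx ✓), payload 101000.
Byte 3: 0xB2 = 10110010 (10xxxxxx ✓), payload 110010.
Byte 4: 0x81 = 10000001 (10xxxxxx ✓), payload 000001.
Concatenate: 011101000110010000001 = 0xE8C81 (21 bits → U+E8C81).

U+E8C81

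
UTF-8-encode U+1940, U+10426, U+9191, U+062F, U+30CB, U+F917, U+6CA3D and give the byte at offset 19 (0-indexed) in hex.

U+1940 → 3-byte form E1 A5 80 at offsets 0–2.
U+10426 → 4-byte form F0 90 90 A6 at offsets 3–6.
U+9191 → 3-byte form E9 86 91 at offsets 7–9.
U+062F → 2-byte form D8 AF at offsets 10–11.
U+30CB → 3-byte form E3 83 8B at offsets 12–14.
U+F917 → 3-byte form EF A4 97 at offsets 15–17.
U+6CA3D → 4-byte form F1 AC A8 BD at offsets 18–21.
Offset 19 falls in char 7's range; it's byte 2 of F1 AC A8 BD = 0xAC.

0xAC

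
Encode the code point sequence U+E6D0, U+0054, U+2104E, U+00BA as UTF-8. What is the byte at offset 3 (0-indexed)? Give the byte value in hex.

U+E6D0 → 3-byte form EE 9B 90 at offsets 0–2.
U+0054 → 1-byte form 54 at offsets 3–3.
Offset 3 falls in char 2's range; it's byte 1 of 54 = 0x54.

0x54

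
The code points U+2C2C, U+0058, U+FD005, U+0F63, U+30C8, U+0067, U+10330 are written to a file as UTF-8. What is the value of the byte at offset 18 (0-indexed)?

U+2C2C → 3-byte form E2 B0 AC at offsets 0–2.
U+0058 → 1-byte form 58 at offsets 3–3.
U+FD005 → 4-byte form F3 BD 80 85 at offsets 4–7.
U+0F63 → 3-byte form E0 BD A3 at offsets 8–10.
U+30C8 → 3-byte form E3 83 88 at offsets 11–13.
U+0067 → 1-byte form 67 at offsets 14–14.
U+10330 → 4-byte form F0 90 8C B0 at offsets 15–18.
Offset 18 falls in char 7's range; it's byte 4 of F0 90 8C B0 = 0xB0.

0xB0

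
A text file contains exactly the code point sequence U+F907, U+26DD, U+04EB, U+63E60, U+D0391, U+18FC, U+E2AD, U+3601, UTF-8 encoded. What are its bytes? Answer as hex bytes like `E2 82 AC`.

U+F907: 3-byte form → EF A4 87.
U+26DD: 3-byte form → E2 9B 9D.
U+04EB: 2-byte form → D3 AB.
U+63E60: 4-byte form → F1 A3 B9 A0.
U+D0391: 4-byte form → F3 90 8E 91.
U+18FC: 3-byte form → E1 A3 BC.
U+E2AD: 3-byte form → EE 8A AD.
U+3601: 3-byte form → E3 98 81.
Concatenated (25 bytes): EF A4 87 E2 9B 9D D3 AB F1 A3 B9 A0 F3 90 8E 91 E1 A3 BC EE 8A AD E3 98 81.

EF A4 87 E2 9B 9D D3 AB F1 A3 B9 A0 F3 90 8E 91 E1 A3 BC EE 8A AD E3 98 81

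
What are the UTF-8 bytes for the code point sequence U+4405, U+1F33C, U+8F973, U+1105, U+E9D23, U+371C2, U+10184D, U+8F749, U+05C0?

E4 90 85 F0 9F 8C BC F2 8F A5 B3 E1 84 85 F3 A9 B4 A3 F0 B7 87 82 F4 81 A1 8D F2 8F 9D 89 D7 80

U+4405: 3-byte form → E4 90 85.
U+1F33C: 4-byte form → F0 9F 8C BC.
U+8F973: 4-byte form → F2 8F A5 B3.
U+1105: 3-byte form → E1 84 85.
U+E9D23: 4-byte form → F3 A9 B4 A3.
U+371C2: 4-byte form → F0 B7 87 82.
U+10184D: 4-byte form → F4 81 A1 8D.
U+8F749: 4-byte form → F2 8F 9D 89.
U+05C0: 2-byte form → D7 80.
Concatenated (32 bytes): E4 90 85 F0 9F 8C BC F2 8F A5 B3 E1 84 85 F3 A9 B4 A3 F0 B7 87 82 F4 81 A1 8D F2 8F 9D 89 D7 80.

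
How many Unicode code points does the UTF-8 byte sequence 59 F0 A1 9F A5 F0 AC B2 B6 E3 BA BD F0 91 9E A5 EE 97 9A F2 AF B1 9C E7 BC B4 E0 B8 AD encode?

9

Byte at offset 0: 0x59 = 01011001 → 1-byte char (#1). Advance 1.
Byte at offset 1: 0xF0 = 11110000 → 4-byte char (#2). Advance 4.
Byte at offset 5: 0xF0 = 11110000 → 4-byte char (#3). Advance 4.
Byte at offset 9: 0xE3 = 11100011 → 3-byte char (#4). Advance 3.
Byte at offset 12: 0xF0 = 11110000 → 4-byte char (#5). Advance 4.
Byte at offset 16: 0xEE = 11101110 → 3-byte char (#6). Advance 3.
Byte at offset 19: 0xF2 = 11110010 → 4-byte char (#7). Advance 4.
Byte at offset 23: 0xE7 = 11100111 → 3-byte char (#8). Advance 3.
Byte at offset 26: 0xE0 = 11100000 → 3-byte char (#9). Advance 3.
Reached end at offset 29 after 9 code points.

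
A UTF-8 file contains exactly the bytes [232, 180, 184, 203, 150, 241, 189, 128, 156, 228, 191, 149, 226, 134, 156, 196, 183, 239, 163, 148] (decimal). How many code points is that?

Byte at offset 0: 0xE8 = 11101000 → 3-byte char (#1). Advance 3.
Byte at offset 3: 0xCB = 11001011 → 2-byte char (#2). Advance 2.
Byte at offset 5: 0xF1 = 11110001 → 4-byte char (#3). Advance 4.
Byte at offset 9: 0xE4 = 11100100 → 3-byte char (#4). Advance 3.
Byte at offset 12: 0xE2 = 11100010 → 3-byte char (#5). Advance 3.
Byte at offset 15: 0xC4 = 11000100 → 2-byte char (#6). Advance 2.
Byte at offset 17: 0xEF = 11101111 → 3-byte char (#7). Advance 3.
Reached end at offset 20 after 7 code points.

7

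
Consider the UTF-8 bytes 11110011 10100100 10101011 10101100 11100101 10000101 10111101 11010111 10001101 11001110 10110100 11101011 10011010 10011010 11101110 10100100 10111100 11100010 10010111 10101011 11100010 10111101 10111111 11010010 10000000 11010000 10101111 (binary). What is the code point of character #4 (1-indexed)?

U+03B4

Offset 0: leading byte 0xF3 = 11110011 → 4-byte char #1 = F3 A4 AB AC.
Offset 4: leading byte 0xE5 = 11100101 → 3-byte char #2 = E5 85 BD.
Offset 7: leading byte 0xD7 = 11010111 → 2-byte char #3 = D7 8D.
Offset 9: leading byte 0xCE = 11001110 → 2-byte char #4 = CE B4.
Leading byte 0xCE = 11001110 matches 110xxxxx → 2-byte sequence.
Byte 1: 0xCE = 11001110, payload 01110 (5 bits).
Byte 2: 0xB4 = 10110100 (10xxxxxx ✓), payload 110100.
Concatenate: 01110110100 = 0x3B4 (11 bits → U+03B4).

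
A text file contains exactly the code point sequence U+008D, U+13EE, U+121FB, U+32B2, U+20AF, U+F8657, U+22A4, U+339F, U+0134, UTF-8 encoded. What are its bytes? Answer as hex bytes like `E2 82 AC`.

C2 8D E1 8F AE F0 92 87 BB E3 8A B2 E2 82 AF F3 B8 99 97 E2 8A A4 E3 8E 9F C4 B4

U+008D: 2-byte form → C2 8D.
U+13EE: 3-byte form → E1 8F AE.
U+121FB: 4-byte form → F0 92 87 BB.
U+32B2: 3-byte form → E3 8A B2.
U+20AF: 3-byte form → E2 82 AF.
U+F8657: 4-byte form → F3 B8 99 97.
U+22A4: 3-byte form → E2 8A A4.
U+339F: 3-byte form → E3 8E 9F.
U+0134: 2-byte form → C4 B4.
Concatenated (27 bytes): C2 8D E1 8F AE F0 92 87 BB E3 8A B2 E2 82 AF F3 B8 99 97 E2 8A A4 E3 8E 9F C4 B4.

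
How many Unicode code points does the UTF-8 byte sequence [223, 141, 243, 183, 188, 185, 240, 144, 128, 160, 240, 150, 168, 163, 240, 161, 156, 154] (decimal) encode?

5

Byte at offset 0: 0xDF = 11011111 → 2-byte char (#1). Advance 2.
Byte at offset 2: 0xF3 = 11110011 → 4-byte char (#2). Advance 4.
Byte at offset 6: 0xF0 = 11110000 → 4-byte char (#3). Advance 4.
Byte at offset 10: 0xF0 = 11110000 → 4-byte char (#4). Advance 4.
Byte at offset 14: 0xF0 = 11110000 → 4-byte char (#5). Advance 4.
Reached end at offset 18 after 5 code points.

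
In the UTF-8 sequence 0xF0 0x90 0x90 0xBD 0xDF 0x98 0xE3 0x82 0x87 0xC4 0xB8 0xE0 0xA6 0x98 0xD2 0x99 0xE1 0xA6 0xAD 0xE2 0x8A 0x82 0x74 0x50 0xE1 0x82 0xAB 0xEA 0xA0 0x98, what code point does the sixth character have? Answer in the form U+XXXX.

Offset 0: leading byte 0xF0 = 11110000 → 4-byte char #1 = F0 90 90 BD.
Offset 4: leading byte 0xDF = 11011111 → 2-byte char #2 = DF 98.
Offset 6: leading byte 0xE3 = 11100011 → 3-byte char #3 = E3 82 87.
Offset 9: leading byte 0xC4 = 11000100 → 2-byte char #4 = C4 B8.
Offset 11: leading byte 0xE0 = 11100000 → 3-byte char #5 = E0 A6 98.
Offset 14: leading byte 0xD2 = 11010010 → 2-byte char #6 = D2 99.
Leading byte 0xD2 = 11010010 matches 110xxxxx → 2-byte sequence.
Byte 1: 0xD2 = 11010010, payload 10010 (5 bits).
Byte 2: 0x99 = 10011001 (10xxxxxx ✓), payload 011001.
Concatenate: 10010011001 = 0x499 (11 bits → U+0499).

U+0499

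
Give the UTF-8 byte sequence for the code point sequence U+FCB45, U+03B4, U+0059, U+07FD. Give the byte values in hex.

F3 BC AD 85 CE B4 59 DF BD

U+FCB45: 4-byte form → F3 BC AD 85.
U+03B4: 2-byte form → CE B4.
U+0059: 1-byte form → 59.
U+07FD: 2-byte form → DF BD.
Concatenated (9 bytes): F3 BC AD 85 CE B4 59 DF BD.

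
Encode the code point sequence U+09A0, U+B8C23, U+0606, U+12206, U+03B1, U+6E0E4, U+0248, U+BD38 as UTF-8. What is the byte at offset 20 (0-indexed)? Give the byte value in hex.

0x88

U+09A0 → 3-byte form E0 A6 A0 at offsets 0–2.
U+B8C23 → 4-byte form F2 B8 B0 A3 at offsets 3–6.
U+0606 → 2-byte form D8 86 at offsets 7–8.
U+12206 → 4-byte form F0 92 88 86 at offsets 9–12.
U+03B1 → 2-byte form CE B1 at offsets 13–14.
U+6E0E4 → 4-byte form F1 AE 83 A4 at offsets 15–18.
U+0248 → 2-byte form C9 88 at offsets 19–20.
Offset 20 falls in char 7's range; it's byte 2 of C9 88 = 0x88.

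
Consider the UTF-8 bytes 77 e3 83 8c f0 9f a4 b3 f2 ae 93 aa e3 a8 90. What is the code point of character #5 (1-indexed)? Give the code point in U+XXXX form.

U+3A10

Offset 0: leading byte 0x77 = 01110111 → 1-byte char #1 = 77.
Offset 1: leading byte 0xE3 = 11100011 → 3-byte char #2 = E3 83 8C.
Offset 4: leading byte 0xF0 = 11110000 → 4-byte char #3 = F0 9F A4 B3.
Offset 8: leading byte 0xF2 = 11110010 → 4-byte char #4 = F2 AE 93 AA.
Offset 12: leading byte 0xE3 = 11100011 → 3-byte char #5 = E3 A8 90.
Leading byte 0xE3 = 11100011 matches 1110xxxx → 3-byte sequence.
Byte 1: 0xE3 = 11100011, payload 0011 (4 bits).
Byte 2: 0xA8 = 10101000 (10xxxxxx ✓), payload 101000.
Byte 3: 0x90 = 10010000 (10xxxxxx ✓), payload 010000.
Concatenate: 0011101000010000 = 0x3A10 (16 bits → U+3A10).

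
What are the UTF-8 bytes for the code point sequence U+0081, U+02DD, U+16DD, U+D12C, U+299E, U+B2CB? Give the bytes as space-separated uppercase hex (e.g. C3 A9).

U+0081: 2-byte form → C2 81.
U+02DD: 2-byte form → CB 9D.
U+16DD: 3-byte form → E1 9B 9D.
U+D12C: 3-byte form → ED 84 AC.
U+299E: 3-byte form → E2 A6 9E.
U+B2CB: 3-byte form → EB 8B 8B.
Concatenated (16 bytes): C2 81 CB 9D E1 9B 9D ED 84 AC E2 A6 9E EB 8B 8B.

C2 81 CB 9D E1 9B 9D ED 84 AC E2 A6 9E EB 8B 8B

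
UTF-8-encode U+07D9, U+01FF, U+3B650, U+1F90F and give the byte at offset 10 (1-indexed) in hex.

0x9F

1-indexed offset 10 is 0-indexed offset 9.
U+07D9 → 2-byte form DF 99 at offsets 0–1.
U+01FF → 2-byte form C7 BF at offsets 2–3.
U+3B650 → 4-byte form F0 BB 99 90 at offsets 4–7.
U+1F90F → 4-byte form F0 9F A4 8F at offsets 8–11.
Offset 9 falls in char 4's range; it's byte 2 of F0 9F A4 8F = 0x9F.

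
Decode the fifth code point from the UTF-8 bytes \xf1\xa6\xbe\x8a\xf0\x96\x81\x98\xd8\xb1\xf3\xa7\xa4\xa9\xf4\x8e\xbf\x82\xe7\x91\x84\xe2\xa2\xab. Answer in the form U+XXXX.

Offset 0: leading byte 0xF1 = 11110001 → 4-byte char #1 = F1 A6 BE 8A.
Offset 4: leading byte 0xF0 = 11110000 → 4-byte char #2 = F0 96 81 98.
Offset 8: leading byte 0xD8 = 11011000 → 2-byte char #3 = D8 B1.
Offset 10: leading byte 0xF3 = 11110011 → 4-byte char #4 = F3 A7 A4 A9.
Offset 14: leading byte 0xF4 = 11110100 → 4-byte char #5 = F4 8E BF 82.
Leading byte 0xF4 = 11110100 matches 11110xxx → 4-byte sequence.
Byte 1: 0xF4 = 11110100, payload 100 (3 bits).
Byte 2: 0x8E = 10001110 (10xxxxxx ✓), payload 001110.
Byte 3: 0xBF = 10111111 (10xxxxxx ✓), payload 111111.
Byte 4: 0x82 = 10000010 (10xxxxxx ✓), payload 000010.
Concatenate: 100001110111111000010 = 0x10EFC2 (21 bits → U+10EFC2).

U+10EFC2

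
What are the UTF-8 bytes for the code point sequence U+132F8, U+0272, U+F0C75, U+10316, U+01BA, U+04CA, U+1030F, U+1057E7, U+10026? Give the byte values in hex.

U+132F8: 4-byte form → F0 93 8B B8.
U+0272: 2-byte form → C9 B2.
U+F0C75: 4-byte form → F3 B0 B1 B5.
U+10316: 4-byte form → F0 90 8C 96.
U+01BA: 2-byte form → C6 BA.
U+04CA: 2-byte form → D3 8A.
U+1030F: 4-byte form → F0 90 8C 8F.
U+1057E7: 4-byte form → F4 85 9F A7.
U+10026: 4-byte form → F0 90 80 A6.
Concatenated (30 bytes): F0 93 8B B8 C9 B2 F3 B0 B1 B5 F0 90 8C 96 C6 BA D3 8A F0 90 8C 8F F4 85 9F A7 F0 90 80 A6.

F0 93 8B B8 C9 B2 F3 B0 B1 B5 F0 90 8C 96 C6 BA D3 8A F0 90 8C 8F F4 85 9F A7 F0 90 80 A6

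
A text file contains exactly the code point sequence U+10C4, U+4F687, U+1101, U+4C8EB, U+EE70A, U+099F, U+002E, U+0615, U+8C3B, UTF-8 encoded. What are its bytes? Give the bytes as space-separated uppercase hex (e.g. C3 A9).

E1 83 84 F1 8F 9A 87 E1 84 81 F1 8C A3 AB F3 AE 9C 8A E0 A6 9F 2E D8 95 E8 B0 BB

U+10C4: 3-byte form → E1 83 84.
U+4F687: 4-byte form → F1 8F 9A 87.
U+1101: 3-byte form → E1 84 81.
U+4C8EB: 4-byte form → F1 8C A3 AB.
U+EE70A: 4-byte form → F3 AE 9C 8A.
U+099F: 3-byte form → E0 A6 9F.
U+002E: 1-byte form → 2E.
U+0615: 2-byte form → D8 95.
U+8C3B: 3-byte form → E8 B0 BB.
Concatenated (27 bytes): E1 83 84 F1 8F 9A 87 E1 84 81 F1 8C A3 AB F3 AE 9C 8A E0 A6 9F 2E D8 95 E8 B0 BB.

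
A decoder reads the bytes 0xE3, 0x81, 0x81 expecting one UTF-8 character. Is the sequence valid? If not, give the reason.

valid

Leading byte 0xE3 = 11100011 → 3-byte form.
Continuation bytes 0x81=10000001, 0x81=10000001 all match 10xxxxxx.
Decoded value 0x3041 is ≥ 0x800 (shortest form) and not a surrogate.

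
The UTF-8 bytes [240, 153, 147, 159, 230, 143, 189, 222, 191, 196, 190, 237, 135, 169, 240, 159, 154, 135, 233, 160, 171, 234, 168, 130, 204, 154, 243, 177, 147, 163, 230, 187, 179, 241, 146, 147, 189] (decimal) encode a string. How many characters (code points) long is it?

12

Byte at offset 0: 0xF0 = 11110000 → 4-byte char (#1). Advance 4.
Byte at offset 4: 0xE6 = 11100110 → 3-byte char (#2). Advance 3.
Byte at offset 7: 0xDE = 11011110 → 2-byte char (#3). Advance 2.
Byte at offset 9: 0xC4 = 11000100 → 2-byte char (#4). Advance 2.
Byte at offset 11: 0xED = 11101101 → 3-byte char (#5). Advance 3.
Byte at offset 14: 0xF0 = 11110000 → 4-byte char (#6). Advance 4.
Byte at offset 18: 0xE9 = 11101001 → 3-byte char (#7). Advance 3.
Byte at offset 21: 0xEA = 11101010 → 3-byte char (#8). Advance 3.
Byte at offset 24: 0xCC = 11001100 → 2-byte char (#9). Advance 2.
Byte at offset 26: 0xF3 = 11110011 → 4-byte char (#10). Advance 4.
Byte at offset 30: 0xE6 = 11100110 → 3-byte char (#11). Advance 3.
Byte at offset 33: 0xF1 = 11110001 → 4-byte char (#12). Advance 4.
Reached end at offset 37 after 12 code points.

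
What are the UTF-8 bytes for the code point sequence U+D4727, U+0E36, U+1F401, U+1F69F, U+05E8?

U+D4727: 4-byte form → F3 94 9C A7.
U+0E36: 3-byte form → E0 B8 B6.
U+1F401: 4-byte form → F0 9F 90 81.
U+1F69F: 4-byte form → F0 9F 9A 9F.
U+05E8: 2-byte form → D7 A8.
Concatenated (17 bytes): F3 94 9C A7 E0 B8 B6 F0 9F 90 81 F0 9F 9A 9F D7 A8.

F3 94 9C A7 E0 B8 B6 F0 9F 90 81 F0 9F 9A 9F D7 A8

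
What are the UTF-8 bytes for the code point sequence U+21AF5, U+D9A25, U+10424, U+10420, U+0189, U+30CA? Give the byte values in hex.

F0 A1 AB B5 F3 99 A8 A5 F0 90 90 A4 F0 90 90 A0 C6 89 E3 83 8A

U+21AF5: 4-byte form → F0 A1 AB B5.
U+D9A25: 4-byte form → F3 99 A8 A5.
U+10424: 4-byte form → F0 90 90 A4.
U+10420: 4-byte form → F0 90 90 A0.
U+0189: 2-byte form → C6 89.
U+30CA: 3-byte form → E3 83 8A.
Concatenated (21 bytes): F0 A1 AB B5 F3 99 A8 A5 F0 90 90 A4 F0 90 90 A0 C6 89 E3 83 8A.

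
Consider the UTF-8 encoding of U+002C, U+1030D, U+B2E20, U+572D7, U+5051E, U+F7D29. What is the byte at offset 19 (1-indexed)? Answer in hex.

1-indexed offset 19 is 0-indexed offset 18.
U+002C → 1-byte form 2C at offsets 0–0.
U+1030D → 4-byte form F0 90 8C 8D at offsets 1–4.
U+B2E20 → 4-byte form F2 B2 B8 A0 at offsets 5–8.
U+572D7 → 4-byte form F1 97 8B 97 at offsets 9–12.
U+5051E → 4-byte form F1 90 94 9E at offsets 13–16.
U+F7D29 → 4-byte form F3 B7 B4 A9 at offsets 17–20.
Offset 18 falls in char 6's range; it's byte 2 of F3 B7 B4 A9 = 0xB7.

0xB7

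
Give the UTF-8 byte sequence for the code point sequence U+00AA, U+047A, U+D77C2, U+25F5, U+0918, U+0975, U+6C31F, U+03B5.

C2 AA D1 BA F3 97 9F 82 E2 97 B5 E0 A4 98 E0 A5 B5 F1 AC 8C 9F CE B5

U+00AA: 2-byte form → C2 AA.
U+047A: 2-byte form → D1 BA.
U+D77C2: 4-byte form → F3 97 9F 82.
U+25F5: 3-byte form → E2 97 B5.
U+0918: 3-byte form → E0 A4 98.
U+0975: 3-byte form → E0 A5 B5.
U+6C31F: 4-byte form → F1 AC 8C 9F.
U+03B5: 2-byte form → CE B5.
Concatenated (23 bytes): C2 AA D1 BA F3 97 9F 82 E2 97 B5 E0 A4 98 E0 A5 B5 F1 AC 8C 9F CE B5.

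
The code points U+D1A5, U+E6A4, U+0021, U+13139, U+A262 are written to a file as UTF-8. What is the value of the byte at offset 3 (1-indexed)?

1-indexed offset 3 is 0-indexed offset 2.
U+D1A5 → 3-byte form ED 86 A5 at offsets 0–2.
Offset 2 falls in char 1's range; it's byte 3 of ED 86 A5 = 0xA5.

0xA5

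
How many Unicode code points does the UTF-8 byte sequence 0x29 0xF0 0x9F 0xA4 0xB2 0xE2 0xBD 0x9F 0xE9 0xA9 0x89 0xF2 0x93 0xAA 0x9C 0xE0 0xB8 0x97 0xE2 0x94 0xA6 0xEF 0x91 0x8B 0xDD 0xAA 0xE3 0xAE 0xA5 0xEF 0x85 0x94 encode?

11

Byte at offset 0: 0x29 = 00101001 → 1-byte char (#1). Advance 1.
Byte at offset 1: 0xF0 = 11110000 → 4-byte char (#2). Advance 4.
Byte at offset 5: 0xE2 = 11100010 → 3-byte char (#3). Advance 3.
Byte at offset 8: 0xE9 = 11101001 → 3-byte char (#4). Advance 3.
Byte at offset 11: 0xF2 = 11110010 → 4-byte char (#5). Advance 4.
Byte at offset 15: 0xE0 = 11100000 → 3-byte char (#6). Advance 3.
Byte at offset 18: 0xE2 = 11100010 → 3-byte char (#7). Advance 3.
Byte at offset 21: 0xEF = 11101111 → 3-byte char (#8). Advance 3.
Byte at offset 24: 0xDD = 11011101 → 2-byte char (#9). Advance 2.
Byte at offset 26: 0xE3 = 11100011 → 3-byte char (#10). Advance 3.
Byte at offset 29: 0xEF = 11101111 → 3-byte char (#11). Advance 3.
Reached end at offset 32 after 11 code points.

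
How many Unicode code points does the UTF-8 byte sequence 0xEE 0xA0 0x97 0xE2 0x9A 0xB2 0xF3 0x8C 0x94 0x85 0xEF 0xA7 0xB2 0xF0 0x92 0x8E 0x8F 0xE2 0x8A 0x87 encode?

6

Byte at offset 0: 0xEE = 11101110 → 3-byte char (#1). Advance 3.
Byte at offset 3: 0xE2 = 11100010 → 3-byte char (#2). Advance 3.
Byte at offset 6: 0xF3 = 11110011 → 4-byte char (#3). Advance 4.
Byte at offset 10: 0xEF = 11101111 → 3-byte char (#4). Advance 3.
Byte at offset 13: 0xF0 = 11110000 → 4-byte char (#5). Advance 4.
Byte at offset 17: 0xE2 = 11100010 → 3-byte char (#6). Advance 3.
Reached end at offset 20 after 6 code points.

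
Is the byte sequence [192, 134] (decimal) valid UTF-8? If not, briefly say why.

Leading byte 0xC0 = 11000000 → 2-byte form.
Continuation bytes all match 10xxxxxx. Payload decodes to 0x6.
But 0x6 < 0x80, the minimum for a 2-byte sequence — this is an overlong encoding.

invalid (overlong encoding)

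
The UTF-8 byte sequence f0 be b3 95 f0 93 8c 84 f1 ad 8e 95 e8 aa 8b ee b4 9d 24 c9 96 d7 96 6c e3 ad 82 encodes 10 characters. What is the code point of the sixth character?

U+0024

Offset 0: leading byte 0xF0 = 11110000 → 4-byte char #1 = F0 BE B3 95.
Offset 4: leading byte 0xF0 = 11110000 → 4-byte char #2 = F0 93 8C 84.
Offset 8: leading byte 0xF1 = 11110001 → 4-byte char #3 = F1 AD 8E 95.
Offset 12: leading byte 0xE8 = 11101000 → 3-byte char #4 = E8 AA 8B.
Offset 15: leading byte 0xEE = 11101110 → 3-byte char #5 = EE B4 9D.
Offset 18: leading byte 0x24 = 00100100 → 1-byte char #6 = 24.
Leading byte 0x24 = 00100100 matches 0xxxxxxx → 1-byte sequence.
Byte 1: 0x24 = 00100100, payload 0100100 (7 bits).
Concatenate: 0100100 = 0x24 (7 bits → U+0024).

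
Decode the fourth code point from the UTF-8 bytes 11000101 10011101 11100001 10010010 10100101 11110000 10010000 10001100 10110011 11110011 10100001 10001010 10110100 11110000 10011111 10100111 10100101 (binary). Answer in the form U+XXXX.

U+E12B4

Offset 0: leading byte 0xC5 = 11000101 → 2-byte char #1 = C5 9D.
Offset 2: leading byte 0xE1 = 11100001 → 3-byte char #2 = E1 92 A5.
Offset 5: leading byte 0xF0 = 11110000 → 4-byte char #3 = F0 90 8C B3.
Offset 9: leading byte 0xF3 = 11110011 → 4-byte char #4 = F3 A1 8A B4.
Leading byte 0xF3 = 11110011 matches 11110xxx → 4-byte sequence.
Byte 1: 0xF3 = 11110011, payload 011 (3 bits).
Byte 2: 0xA1 = 10100001 (10xxxxxx ✓), payload 100001.
Byte 3: 0x8A = 10001010 (10xxxxxx ✓), payload 001010.
Byte 4: 0xB4 = 10110100 (10xxxxxx ✓), payload 110100.
Concatenate: 011100001001010110100 = 0xE12B4 (21 bits → U+E12B4).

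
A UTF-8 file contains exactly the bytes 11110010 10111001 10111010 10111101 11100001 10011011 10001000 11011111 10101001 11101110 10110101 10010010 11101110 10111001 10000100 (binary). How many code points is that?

5

Byte at offset 0: 0xF2 = 11110010 → 4-byte char (#1). Advance 4.
Byte at offset 4: 0xE1 = 11100001 → 3-byte char (#2). Advance 3.
Byte at offset 7: 0xDF = 11011111 → 2-byte char (#3). Advance 2.
Byte at offset 9: 0xEE = 11101110 → 3-byte char (#4). Advance 3.
Byte at offset 12: 0xEE = 11101110 → 3-byte char (#5). Advance 3.
Reached end at offset 15 after 5 code points.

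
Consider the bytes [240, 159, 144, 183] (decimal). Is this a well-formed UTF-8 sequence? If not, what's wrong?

Leading byte 0xF0 = 11110000 → 4-byte form.
Continuation bytes 0x9F=10011111, 0x90=10010000, 0xB7=10110111 all match 10xxxxxx.
Decoded value 0x1F437 is ≥ 0x10000 (shortest form) and not a surrogate.

valid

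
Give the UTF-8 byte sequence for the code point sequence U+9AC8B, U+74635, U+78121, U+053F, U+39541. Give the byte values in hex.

F2 9A B2 8B F1 B4 98 B5 F1 B8 84 A1 D4 BF F0 B9 95 81

U+9AC8B: 4-byte form → F2 9A B2 8B.
U+74635: 4-byte form → F1 B4 98 B5.
U+78121: 4-byte form → F1 B8 84 A1.
U+053F: 2-byte form → D4 BF.
U+39541: 4-byte form → F0 B9 95 81.
Concatenated (18 bytes): F2 9A B2 8B F1 B4 98 B5 F1 B8 84 A1 D4 BF F0 B9 95 81.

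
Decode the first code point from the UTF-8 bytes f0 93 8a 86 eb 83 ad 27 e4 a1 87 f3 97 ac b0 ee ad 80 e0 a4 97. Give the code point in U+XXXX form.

Offset 0: leading byte 0xF0 = 11110000 → 4-byte char #1 = F0 93 8A 86.
Leading byte 0xF0 = 11110000 matches 11110xxx → 4-byte sequence.
Byte 1: 0xF0 = 11110000, payload 000 (3 bits).
Byte 2: 0x93 = 10010011 (10xxxxxx ✓), payload 010011.
Byte 3: 0x8A = 10001010 (10xxxxxx ✓), payload 001010.
Byte 4: 0x86 = 10000110 (10xxxxxx ✓), payload 000110.
Concatenate: 000010011001010000110 = 0x13286 (21 bits → U+13286).

U+13286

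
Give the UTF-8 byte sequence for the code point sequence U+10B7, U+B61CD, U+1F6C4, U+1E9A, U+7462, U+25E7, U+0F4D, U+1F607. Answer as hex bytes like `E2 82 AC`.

U+10B7: 3-byte form → E1 82 B7.
U+B61CD: 4-byte form → F2 B6 87 8D.
U+1F6C4: 4-byte form → F0 9F 9B 84.
U+1E9A: 3-byte form → E1 BA 9A.
U+7462: 3-byte form → E7 91 A2.
U+25E7: 3-byte form → E2 97 A7.
U+0F4D: 3-byte form → E0 BD 8D.
U+1F607: 4-byte form → F0 9F 98 87.
Concatenated (27 bytes): E1 82 B7 F2 B6 87 8D F0 9F 9B 84 E1 BA 9A E7 91 A2 E2 97 A7 E0 BD 8D F0 9F 98 87.

E1 82 B7 F2 B6 87 8D F0 9F 9B 84 E1 BA 9A E7 91 A2 E2 97 A7 E0 BD 8D F0 9F 98 87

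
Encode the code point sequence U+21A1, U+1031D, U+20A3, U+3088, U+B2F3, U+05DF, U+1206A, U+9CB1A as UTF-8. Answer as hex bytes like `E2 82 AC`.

U+21A1: 3-byte form → E2 86 A1.
U+1031D: 4-byte form → F0 90 8C 9D.
U+20A3: 3-byte form → E2 82 A3.
U+3088: 3-byte form → E3 82 88.
U+B2F3: 3-byte form → EB 8B B3.
U+05DF: 2-byte form → D7 9F.
U+1206A: 4-byte form → F0 92 81 AA.
U+9CB1A: 4-byte form → F2 9C AC 9A.
Concatenated (26 bytes): E2 86 A1 F0 90 8C 9D E2 82 A3 E3 82 88 EB 8B B3 D7 9F F0 92 81 AA F2 9C AC 9A.

E2 86 A1 F0 90 8C 9D E2 82 A3 E3 82 88 EB 8B B3 D7 9F F0 92 81 AA F2 9C AC 9A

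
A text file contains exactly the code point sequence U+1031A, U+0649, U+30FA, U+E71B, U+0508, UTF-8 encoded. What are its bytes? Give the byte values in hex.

U+1031A: 4-byte form → F0 90 8C 9A.
U+0649: 2-byte form → D9 89.
U+30FA: 3-byte form → E3 83 BA.
U+E71B: 3-byte form → EE 9C 9B.
U+0508: 2-byte form → D4 88.
Concatenated (14 bytes): F0 90 8C 9A D9 89 E3 83 BA EE 9C 9B D4 88.

F0 90 8C 9A D9 89 E3 83 BA EE 9C 9B D4 88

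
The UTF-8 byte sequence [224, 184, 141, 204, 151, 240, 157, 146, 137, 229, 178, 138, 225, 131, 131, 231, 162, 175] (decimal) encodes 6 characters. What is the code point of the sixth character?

Offset 0: leading byte 0xE0 = 11100000 → 3-byte char #1 = E0 B8 8D.
Offset 3: leading byte 0xCC = 11001100 → 2-byte char #2 = CC 97.
Offset 5: leading byte 0xF0 = 11110000 → 4-byte char #3 = F0 9D 92 89.
Offset 9: leading byte 0xE5 = 11100101 → 3-byte char #4 = E5 B2 8A.
Offset 12: leading byte 0xE1 = 11100001 → 3-byte char #5 = E1 83 83.
Offset 15: leading byte 0xE7 = 11100111 → 3-byte char #6 = E7 A2 AF.
Leading byte 0xE7 = 11100111 matches 1110xxxx → 3-byte sequence.
Byte 1: 0xE7 = 11100111, payload 0111 (4 bits).
Byte 2: 0xA2 = 10100010 (10xxxxxx ✓), payload 100010.
Byte 3: 0xAF = 10101111 (10xxxxxx ✓), payload 101111.
Concatenate: 0111100010101111 = 0x78AF (16 bits → U+78AF).

U+78AF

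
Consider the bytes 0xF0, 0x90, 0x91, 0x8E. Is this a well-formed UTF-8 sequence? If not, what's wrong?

Leading byte 0xF0 = 11110000 → 4-byte form.
Continuation bytes 0x90=10010000, 0x91=10010001, 0x8E=10001110 all match 10xxxxxx.
Decoded value 0x1044E is ≥ 0x10000 (shortest form) and not a surrogate.

valid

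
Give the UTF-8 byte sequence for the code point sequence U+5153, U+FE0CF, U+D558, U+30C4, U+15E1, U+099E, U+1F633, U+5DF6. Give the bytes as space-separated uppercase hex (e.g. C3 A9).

E5 85 93 F3 BE 83 8F ED 95 98 E3 83 84 E1 97 A1 E0 A6 9E F0 9F 98 B3 E5 B7 B6

U+5153: 3-byte form → E5 85 93.
U+FE0CF: 4-byte form → F3 BE 83 8F.
U+D558: 3-byte form → ED 95 98.
U+30C4: 3-byte form → E3 83 84.
U+15E1: 3-byte form → E1 97 A1.
U+099E: 3-byte form → E0 A6 9E.
U+1F633: 4-byte form → F0 9F 98 B3.
U+5DF6: 3-byte form → E5 B7 B6.
Concatenated (26 bytes): E5 85 93 F3 BE 83 8F ED 95 98 E3 83 84 E1 97 A1 E0 A6 9E F0 9F 98 B3 E5 B7 B6.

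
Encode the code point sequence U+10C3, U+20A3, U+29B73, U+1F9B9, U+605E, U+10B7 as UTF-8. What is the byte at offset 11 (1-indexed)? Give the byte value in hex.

0xF0

1-indexed offset 11 is 0-indexed offset 10.
U+10C3 → 3-byte form E1 83 83 at offsets 0–2.
U+20A3 → 3-byte form E2 82 A3 at offsets 3–5.
U+29B73 → 4-byte form F0 A9 AD B3 at offsets 6–9.
U+1F9B9 → 4-byte form F0 9F A6 B9 at offsets 10–13.
Offset 10 falls in char 4's range; it's byte 1 of F0 9F A6 B9 = 0xF0.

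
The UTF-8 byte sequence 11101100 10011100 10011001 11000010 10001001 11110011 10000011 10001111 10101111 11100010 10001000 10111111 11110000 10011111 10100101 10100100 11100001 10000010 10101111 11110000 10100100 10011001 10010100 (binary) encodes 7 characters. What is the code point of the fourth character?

U+223F

Offset 0: leading byte 0xEC = 11101100 → 3-byte char #1 = EC 9C 99.
Offset 3: leading byte 0xC2 = 11000010 → 2-byte char #2 = C2 89.
Offset 5: leading byte 0xF3 = 11110011 → 4-byte char #3 = F3 83 8F AF.
Offset 9: leading byte 0xE2 = 11100010 → 3-byte char #4 = E2 88 BF.
Leading byte 0xE2 = 11100010 matches 1110xxxx → 3-byte sequence.
Byte 1: 0xE2 = 11100010, payload 0010 (4 bits).
Byte 2: 0x88 = 10001000 (10xxxxxx ✓), payload 001000.
Byte 3: 0xBF = 10111111 (10xxxxxx ✓), payload 111111.
Concatenate: 0010001000111111 = 0x223F (16 bits → U+223F).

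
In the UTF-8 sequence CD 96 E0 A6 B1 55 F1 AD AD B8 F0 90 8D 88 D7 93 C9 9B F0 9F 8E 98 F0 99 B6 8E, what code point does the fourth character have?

U+6DB78

Offset 0: leading byte 0xCD = 11001101 → 2-byte char #1 = CD 96.
Offset 2: leading byte 0xE0 = 11100000 → 3-byte char #2 = E0 A6 B1.
Offset 5: leading byte 0x55 = 01010101 → 1-byte char #3 = 55.
Offset 6: leading byte 0xF1 = 11110001 → 4-byte char #4 = F1 AD AD B8.
Leading byte 0xF1 = 11110001 matches 11110xxx → 4-byte sequence.
Byte 1: 0xF1 = 11110001, payload 001 (3 bits).
Byte 2: 0xAD = 10101101 (10xxxxxx ✓), payload 101101.
Byte 3: 0xAD = 10101101 (10xxxxxx ✓), payload 101101.
Byte 4: 0xB8 = 10111000 (10xxxxxx ✓), payload 111000.
Concatenate: 001101101101101111000 = 0x6DB78 (21 bits → U+6DB78).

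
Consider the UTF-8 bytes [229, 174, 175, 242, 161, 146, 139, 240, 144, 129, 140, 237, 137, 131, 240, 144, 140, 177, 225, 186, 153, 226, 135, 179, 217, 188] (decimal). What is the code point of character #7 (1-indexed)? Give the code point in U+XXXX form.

Offset 0: leading byte 0xE5 = 11100101 → 3-byte char #1 = E5 AE AF.
Offset 3: leading byte 0xF2 = 11110010 → 4-byte char #2 = F2 A1 92 8B.
Offset 7: leading byte 0xF0 = 11110000 → 4-byte char #3 = F0 90 81 8C.
Offset 11: leading byte 0xED = 11101101 → 3-byte char #4 = ED 89 83.
Offset 14: leading byte 0xF0 = 11110000 → 4-byte char #5 = F0 90 8C B1.
Offset 18: leading byte 0xE1 = 11100001 → 3-byte char #6 = E1 BA 99.
Offset 21: leading byte 0xE2 = 11100010 → 3-byte char #7 = E2 87 B3.
Leading byte 0xE2 = 11100010 matches 1110xxxx → 3-byte sequence.
Byte 1: 0xE2 = 11100010, payload 0010 (4 bits).
Byte 2: 0x87 = 10000111 (10xxxxxx ✓), payload 000111.
Byte 3: 0xB3 = 10110011 (10xxxxxx ✓), payload 110011.
Concatenate: 0010000111110011 = 0x21F3 (16 bits → U+21F3).

U+21F3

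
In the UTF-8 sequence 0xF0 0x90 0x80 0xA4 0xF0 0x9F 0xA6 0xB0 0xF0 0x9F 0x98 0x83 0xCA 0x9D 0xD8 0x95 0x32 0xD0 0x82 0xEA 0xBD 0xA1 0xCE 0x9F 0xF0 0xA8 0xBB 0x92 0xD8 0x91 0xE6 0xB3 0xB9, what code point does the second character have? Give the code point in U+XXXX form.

U+1F9B0

Offset 0: leading byte 0xF0 = 11110000 → 4-byte char #1 = F0 90 80 A4.
Offset 4: leading byte 0xF0 = 11110000 → 4-byte char #2 = F0 9F A6 B0.
Leading byte 0xF0 = 11110000 matches 11110xxx → 4-byte sequence.
Byte 1: 0xF0 = 11110000, payload 000 (3 bits).
Byte 2: 0x9F = 10011111 (10xxxxxx ✓), payload 011111.
Byte 3: 0xA6 = 10100110 (10xxxxxx ✓), payload 100110.
Byte 4: 0xB0 = 10110000 (10xxxxxx ✓), payload 110000.
Concatenate: 000011111100110110000 = 0x1F9B0 (21 bits → U+1F9B0).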